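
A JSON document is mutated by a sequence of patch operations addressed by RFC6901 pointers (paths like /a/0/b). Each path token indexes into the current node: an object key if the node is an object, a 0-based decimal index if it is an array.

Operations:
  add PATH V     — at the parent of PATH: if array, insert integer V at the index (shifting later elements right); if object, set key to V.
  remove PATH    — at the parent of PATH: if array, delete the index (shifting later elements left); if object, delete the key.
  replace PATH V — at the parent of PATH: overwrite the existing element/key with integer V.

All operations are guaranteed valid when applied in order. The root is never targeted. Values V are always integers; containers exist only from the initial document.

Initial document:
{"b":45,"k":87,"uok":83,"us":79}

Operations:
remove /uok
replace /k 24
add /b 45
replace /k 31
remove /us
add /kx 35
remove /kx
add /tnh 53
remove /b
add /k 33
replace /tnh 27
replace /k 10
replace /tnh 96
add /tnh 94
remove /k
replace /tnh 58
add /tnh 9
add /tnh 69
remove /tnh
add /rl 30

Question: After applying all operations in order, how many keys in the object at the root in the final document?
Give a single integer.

After op 1 (remove /uok): {"b":45,"k":87,"us":79}
After op 2 (replace /k 24): {"b":45,"k":24,"us":79}
After op 3 (add /b 45): {"b":45,"k":24,"us":79}
After op 4 (replace /k 31): {"b":45,"k":31,"us":79}
After op 5 (remove /us): {"b":45,"k":31}
After op 6 (add /kx 35): {"b":45,"k":31,"kx":35}
After op 7 (remove /kx): {"b":45,"k":31}
After op 8 (add /tnh 53): {"b":45,"k":31,"tnh":53}
After op 9 (remove /b): {"k":31,"tnh":53}
After op 10 (add /k 33): {"k":33,"tnh":53}
After op 11 (replace /tnh 27): {"k":33,"tnh":27}
After op 12 (replace /k 10): {"k":10,"tnh":27}
After op 13 (replace /tnh 96): {"k":10,"tnh":96}
After op 14 (add /tnh 94): {"k":10,"tnh":94}
After op 15 (remove /k): {"tnh":94}
After op 16 (replace /tnh 58): {"tnh":58}
After op 17 (add /tnh 9): {"tnh":9}
After op 18 (add /tnh 69): {"tnh":69}
After op 19 (remove /tnh): {}
After op 20 (add /rl 30): {"rl":30}
Size at the root: 1

Answer: 1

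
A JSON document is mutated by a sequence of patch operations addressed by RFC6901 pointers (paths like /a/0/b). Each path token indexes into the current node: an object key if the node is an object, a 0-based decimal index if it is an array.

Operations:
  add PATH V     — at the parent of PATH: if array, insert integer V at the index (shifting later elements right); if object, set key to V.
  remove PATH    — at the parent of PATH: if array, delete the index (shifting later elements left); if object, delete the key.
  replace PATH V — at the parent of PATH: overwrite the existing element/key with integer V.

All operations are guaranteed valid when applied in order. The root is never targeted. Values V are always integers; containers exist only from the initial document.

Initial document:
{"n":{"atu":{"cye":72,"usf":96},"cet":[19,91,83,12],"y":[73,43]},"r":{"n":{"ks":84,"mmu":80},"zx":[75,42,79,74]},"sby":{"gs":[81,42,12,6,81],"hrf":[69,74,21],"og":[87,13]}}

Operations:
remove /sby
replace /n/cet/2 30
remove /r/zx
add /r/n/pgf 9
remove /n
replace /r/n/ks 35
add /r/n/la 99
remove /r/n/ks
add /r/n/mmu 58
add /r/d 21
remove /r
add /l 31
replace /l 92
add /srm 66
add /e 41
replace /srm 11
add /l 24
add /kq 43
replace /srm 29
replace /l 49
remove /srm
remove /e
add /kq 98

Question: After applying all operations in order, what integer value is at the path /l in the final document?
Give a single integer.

After op 1 (remove /sby): {"n":{"atu":{"cye":72,"usf":96},"cet":[19,91,83,12],"y":[73,43]},"r":{"n":{"ks":84,"mmu":80},"zx":[75,42,79,74]}}
After op 2 (replace /n/cet/2 30): {"n":{"atu":{"cye":72,"usf":96},"cet":[19,91,30,12],"y":[73,43]},"r":{"n":{"ks":84,"mmu":80},"zx":[75,42,79,74]}}
After op 3 (remove /r/zx): {"n":{"atu":{"cye":72,"usf":96},"cet":[19,91,30,12],"y":[73,43]},"r":{"n":{"ks":84,"mmu":80}}}
After op 4 (add /r/n/pgf 9): {"n":{"atu":{"cye":72,"usf":96},"cet":[19,91,30,12],"y":[73,43]},"r":{"n":{"ks":84,"mmu":80,"pgf":9}}}
After op 5 (remove /n): {"r":{"n":{"ks":84,"mmu":80,"pgf":9}}}
After op 6 (replace /r/n/ks 35): {"r":{"n":{"ks":35,"mmu":80,"pgf":9}}}
After op 7 (add /r/n/la 99): {"r":{"n":{"ks":35,"la":99,"mmu":80,"pgf":9}}}
After op 8 (remove /r/n/ks): {"r":{"n":{"la":99,"mmu":80,"pgf":9}}}
After op 9 (add /r/n/mmu 58): {"r":{"n":{"la":99,"mmu":58,"pgf":9}}}
After op 10 (add /r/d 21): {"r":{"d":21,"n":{"la":99,"mmu":58,"pgf":9}}}
After op 11 (remove /r): {}
After op 12 (add /l 31): {"l":31}
After op 13 (replace /l 92): {"l":92}
After op 14 (add /srm 66): {"l":92,"srm":66}
After op 15 (add /e 41): {"e":41,"l":92,"srm":66}
After op 16 (replace /srm 11): {"e":41,"l":92,"srm":11}
After op 17 (add /l 24): {"e":41,"l":24,"srm":11}
After op 18 (add /kq 43): {"e":41,"kq":43,"l":24,"srm":11}
After op 19 (replace /srm 29): {"e":41,"kq":43,"l":24,"srm":29}
After op 20 (replace /l 49): {"e":41,"kq":43,"l":49,"srm":29}
After op 21 (remove /srm): {"e":41,"kq":43,"l":49}
After op 22 (remove /e): {"kq":43,"l":49}
After op 23 (add /kq 98): {"kq":98,"l":49}
Value at /l: 49

Answer: 49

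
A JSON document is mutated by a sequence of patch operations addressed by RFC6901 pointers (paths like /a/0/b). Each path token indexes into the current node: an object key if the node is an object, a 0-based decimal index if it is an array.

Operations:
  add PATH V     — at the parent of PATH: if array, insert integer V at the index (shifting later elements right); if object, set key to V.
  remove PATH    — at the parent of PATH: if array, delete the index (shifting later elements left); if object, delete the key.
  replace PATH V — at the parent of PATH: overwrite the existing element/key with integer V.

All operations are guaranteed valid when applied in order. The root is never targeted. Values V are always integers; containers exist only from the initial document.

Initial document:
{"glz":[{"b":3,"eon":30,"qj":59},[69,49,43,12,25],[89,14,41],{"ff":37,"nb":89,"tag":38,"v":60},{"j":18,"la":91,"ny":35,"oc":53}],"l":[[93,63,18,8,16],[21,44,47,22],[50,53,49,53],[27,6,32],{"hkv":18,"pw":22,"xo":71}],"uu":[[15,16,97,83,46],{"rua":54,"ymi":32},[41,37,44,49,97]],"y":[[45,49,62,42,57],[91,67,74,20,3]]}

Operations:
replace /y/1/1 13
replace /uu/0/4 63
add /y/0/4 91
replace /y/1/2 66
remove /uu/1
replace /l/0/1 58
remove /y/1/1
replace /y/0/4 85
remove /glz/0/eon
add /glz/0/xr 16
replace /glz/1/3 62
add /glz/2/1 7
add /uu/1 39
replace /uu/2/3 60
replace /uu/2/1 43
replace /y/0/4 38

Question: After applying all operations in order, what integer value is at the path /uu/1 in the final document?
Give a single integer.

After op 1 (replace /y/1/1 13): {"glz":[{"b":3,"eon":30,"qj":59},[69,49,43,12,25],[89,14,41],{"ff":37,"nb":89,"tag":38,"v":60},{"j":18,"la":91,"ny":35,"oc":53}],"l":[[93,63,18,8,16],[21,44,47,22],[50,53,49,53],[27,6,32],{"hkv":18,"pw":22,"xo":71}],"uu":[[15,16,97,83,46],{"rua":54,"ymi":32},[41,37,44,49,97]],"y":[[45,49,62,42,57],[91,13,74,20,3]]}
After op 2 (replace /uu/0/4 63): {"glz":[{"b":3,"eon":30,"qj":59},[69,49,43,12,25],[89,14,41],{"ff":37,"nb":89,"tag":38,"v":60},{"j":18,"la":91,"ny":35,"oc":53}],"l":[[93,63,18,8,16],[21,44,47,22],[50,53,49,53],[27,6,32],{"hkv":18,"pw":22,"xo":71}],"uu":[[15,16,97,83,63],{"rua":54,"ymi":32},[41,37,44,49,97]],"y":[[45,49,62,42,57],[91,13,74,20,3]]}
After op 3 (add /y/0/4 91): {"glz":[{"b":3,"eon":30,"qj":59},[69,49,43,12,25],[89,14,41],{"ff":37,"nb":89,"tag":38,"v":60},{"j":18,"la":91,"ny":35,"oc":53}],"l":[[93,63,18,8,16],[21,44,47,22],[50,53,49,53],[27,6,32],{"hkv":18,"pw":22,"xo":71}],"uu":[[15,16,97,83,63],{"rua":54,"ymi":32},[41,37,44,49,97]],"y":[[45,49,62,42,91,57],[91,13,74,20,3]]}
After op 4 (replace /y/1/2 66): {"glz":[{"b":3,"eon":30,"qj":59},[69,49,43,12,25],[89,14,41],{"ff":37,"nb":89,"tag":38,"v":60},{"j":18,"la":91,"ny":35,"oc":53}],"l":[[93,63,18,8,16],[21,44,47,22],[50,53,49,53],[27,6,32],{"hkv":18,"pw":22,"xo":71}],"uu":[[15,16,97,83,63],{"rua":54,"ymi":32},[41,37,44,49,97]],"y":[[45,49,62,42,91,57],[91,13,66,20,3]]}
After op 5 (remove /uu/1): {"glz":[{"b":3,"eon":30,"qj":59},[69,49,43,12,25],[89,14,41],{"ff":37,"nb":89,"tag":38,"v":60},{"j":18,"la":91,"ny":35,"oc":53}],"l":[[93,63,18,8,16],[21,44,47,22],[50,53,49,53],[27,6,32],{"hkv":18,"pw":22,"xo":71}],"uu":[[15,16,97,83,63],[41,37,44,49,97]],"y":[[45,49,62,42,91,57],[91,13,66,20,3]]}
After op 6 (replace /l/0/1 58): {"glz":[{"b":3,"eon":30,"qj":59},[69,49,43,12,25],[89,14,41],{"ff":37,"nb":89,"tag":38,"v":60},{"j":18,"la":91,"ny":35,"oc":53}],"l":[[93,58,18,8,16],[21,44,47,22],[50,53,49,53],[27,6,32],{"hkv":18,"pw":22,"xo":71}],"uu":[[15,16,97,83,63],[41,37,44,49,97]],"y":[[45,49,62,42,91,57],[91,13,66,20,3]]}
After op 7 (remove /y/1/1): {"glz":[{"b":3,"eon":30,"qj":59},[69,49,43,12,25],[89,14,41],{"ff":37,"nb":89,"tag":38,"v":60},{"j":18,"la":91,"ny":35,"oc":53}],"l":[[93,58,18,8,16],[21,44,47,22],[50,53,49,53],[27,6,32],{"hkv":18,"pw":22,"xo":71}],"uu":[[15,16,97,83,63],[41,37,44,49,97]],"y":[[45,49,62,42,91,57],[91,66,20,3]]}
After op 8 (replace /y/0/4 85): {"glz":[{"b":3,"eon":30,"qj":59},[69,49,43,12,25],[89,14,41],{"ff":37,"nb":89,"tag":38,"v":60},{"j":18,"la":91,"ny":35,"oc":53}],"l":[[93,58,18,8,16],[21,44,47,22],[50,53,49,53],[27,6,32],{"hkv":18,"pw":22,"xo":71}],"uu":[[15,16,97,83,63],[41,37,44,49,97]],"y":[[45,49,62,42,85,57],[91,66,20,3]]}
After op 9 (remove /glz/0/eon): {"glz":[{"b":3,"qj":59},[69,49,43,12,25],[89,14,41],{"ff":37,"nb":89,"tag":38,"v":60},{"j":18,"la":91,"ny":35,"oc":53}],"l":[[93,58,18,8,16],[21,44,47,22],[50,53,49,53],[27,6,32],{"hkv":18,"pw":22,"xo":71}],"uu":[[15,16,97,83,63],[41,37,44,49,97]],"y":[[45,49,62,42,85,57],[91,66,20,3]]}
After op 10 (add /glz/0/xr 16): {"glz":[{"b":3,"qj":59,"xr":16},[69,49,43,12,25],[89,14,41],{"ff":37,"nb":89,"tag":38,"v":60},{"j":18,"la":91,"ny":35,"oc":53}],"l":[[93,58,18,8,16],[21,44,47,22],[50,53,49,53],[27,6,32],{"hkv":18,"pw":22,"xo":71}],"uu":[[15,16,97,83,63],[41,37,44,49,97]],"y":[[45,49,62,42,85,57],[91,66,20,3]]}
After op 11 (replace /glz/1/3 62): {"glz":[{"b":3,"qj":59,"xr":16},[69,49,43,62,25],[89,14,41],{"ff":37,"nb":89,"tag":38,"v":60},{"j":18,"la":91,"ny":35,"oc":53}],"l":[[93,58,18,8,16],[21,44,47,22],[50,53,49,53],[27,6,32],{"hkv":18,"pw":22,"xo":71}],"uu":[[15,16,97,83,63],[41,37,44,49,97]],"y":[[45,49,62,42,85,57],[91,66,20,3]]}
After op 12 (add /glz/2/1 7): {"glz":[{"b":3,"qj":59,"xr":16},[69,49,43,62,25],[89,7,14,41],{"ff":37,"nb":89,"tag":38,"v":60},{"j":18,"la":91,"ny":35,"oc":53}],"l":[[93,58,18,8,16],[21,44,47,22],[50,53,49,53],[27,6,32],{"hkv":18,"pw":22,"xo":71}],"uu":[[15,16,97,83,63],[41,37,44,49,97]],"y":[[45,49,62,42,85,57],[91,66,20,3]]}
After op 13 (add /uu/1 39): {"glz":[{"b":3,"qj":59,"xr":16},[69,49,43,62,25],[89,7,14,41],{"ff":37,"nb":89,"tag":38,"v":60},{"j":18,"la":91,"ny":35,"oc":53}],"l":[[93,58,18,8,16],[21,44,47,22],[50,53,49,53],[27,6,32],{"hkv":18,"pw":22,"xo":71}],"uu":[[15,16,97,83,63],39,[41,37,44,49,97]],"y":[[45,49,62,42,85,57],[91,66,20,3]]}
After op 14 (replace /uu/2/3 60): {"glz":[{"b":3,"qj":59,"xr":16},[69,49,43,62,25],[89,7,14,41],{"ff":37,"nb":89,"tag":38,"v":60},{"j":18,"la":91,"ny":35,"oc":53}],"l":[[93,58,18,8,16],[21,44,47,22],[50,53,49,53],[27,6,32],{"hkv":18,"pw":22,"xo":71}],"uu":[[15,16,97,83,63],39,[41,37,44,60,97]],"y":[[45,49,62,42,85,57],[91,66,20,3]]}
After op 15 (replace /uu/2/1 43): {"glz":[{"b":3,"qj":59,"xr":16},[69,49,43,62,25],[89,7,14,41],{"ff":37,"nb":89,"tag":38,"v":60},{"j":18,"la":91,"ny":35,"oc":53}],"l":[[93,58,18,8,16],[21,44,47,22],[50,53,49,53],[27,6,32],{"hkv":18,"pw":22,"xo":71}],"uu":[[15,16,97,83,63],39,[41,43,44,60,97]],"y":[[45,49,62,42,85,57],[91,66,20,3]]}
After op 16 (replace /y/0/4 38): {"glz":[{"b":3,"qj":59,"xr":16},[69,49,43,62,25],[89,7,14,41],{"ff":37,"nb":89,"tag":38,"v":60},{"j":18,"la":91,"ny":35,"oc":53}],"l":[[93,58,18,8,16],[21,44,47,22],[50,53,49,53],[27,6,32],{"hkv":18,"pw":22,"xo":71}],"uu":[[15,16,97,83,63],39,[41,43,44,60,97]],"y":[[45,49,62,42,38,57],[91,66,20,3]]}
Value at /uu/1: 39

Answer: 39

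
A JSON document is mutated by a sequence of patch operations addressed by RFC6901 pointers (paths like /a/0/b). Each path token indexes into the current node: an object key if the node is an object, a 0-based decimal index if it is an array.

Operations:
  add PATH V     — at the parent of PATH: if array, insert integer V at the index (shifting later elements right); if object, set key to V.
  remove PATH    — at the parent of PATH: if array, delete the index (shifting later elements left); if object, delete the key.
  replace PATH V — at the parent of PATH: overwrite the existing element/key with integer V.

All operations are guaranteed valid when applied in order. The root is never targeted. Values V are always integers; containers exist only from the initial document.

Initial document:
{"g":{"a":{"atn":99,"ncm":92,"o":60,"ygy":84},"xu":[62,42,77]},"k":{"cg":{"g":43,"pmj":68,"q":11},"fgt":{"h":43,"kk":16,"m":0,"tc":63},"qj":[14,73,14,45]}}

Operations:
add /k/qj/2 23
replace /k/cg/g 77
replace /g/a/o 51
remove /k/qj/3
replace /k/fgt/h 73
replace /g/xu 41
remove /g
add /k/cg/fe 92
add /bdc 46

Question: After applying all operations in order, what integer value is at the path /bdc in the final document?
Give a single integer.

After op 1 (add /k/qj/2 23): {"g":{"a":{"atn":99,"ncm":92,"o":60,"ygy":84},"xu":[62,42,77]},"k":{"cg":{"g":43,"pmj":68,"q":11},"fgt":{"h":43,"kk":16,"m":0,"tc":63},"qj":[14,73,23,14,45]}}
After op 2 (replace /k/cg/g 77): {"g":{"a":{"atn":99,"ncm":92,"o":60,"ygy":84},"xu":[62,42,77]},"k":{"cg":{"g":77,"pmj":68,"q":11},"fgt":{"h":43,"kk":16,"m":0,"tc":63},"qj":[14,73,23,14,45]}}
After op 3 (replace /g/a/o 51): {"g":{"a":{"atn":99,"ncm":92,"o":51,"ygy":84},"xu":[62,42,77]},"k":{"cg":{"g":77,"pmj":68,"q":11},"fgt":{"h":43,"kk":16,"m":0,"tc":63},"qj":[14,73,23,14,45]}}
After op 4 (remove /k/qj/3): {"g":{"a":{"atn":99,"ncm":92,"o":51,"ygy":84},"xu":[62,42,77]},"k":{"cg":{"g":77,"pmj":68,"q":11},"fgt":{"h":43,"kk":16,"m":0,"tc":63},"qj":[14,73,23,45]}}
After op 5 (replace /k/fgt/h 73): {"g":{"a":{"atn":99,"ncm":92,"o":51,"ygy":84},"xu":[62,42,77]},"k":{"cg":{"g":77,"pmj":68,"q":11},"fgt":{"h":73,"kk":16,"m":0,"tc":63},"qj":[14,73,23,45]}}
After op 6 (replace /g/xu 41): {"g":{"a":{"atn":99,"ncm":92,"o":51,"ygy":84},"xu":41},"k":{"cg":{"g":77,"pmj":68,"q":11},"fgt":{"h":73,"kk":16,"m":0,"tc":63},"qj":[14,73,23,45]}}
After op 7 (remove /g): {"k":{"cg":{"g":77,"pmj":68,"q":11},"fgt":{"h":73,"kk":16,"m":0,"tc":63},"qj":[14,73,23,45]}}
After op 8 (add /k/cg/fe 92): {"k":{"cg":{"fe":92,"g":77,"pmj":68,"q":11},"fgt":{"h":73,"kk":16,"m":0,"tc":63},"qj":[14,73,23,45]}}
After op 9 (add /bdc 46): {"bdc":46,"k":{"cg":{"fe":92,"g":77,"pmj":68,"q":11},"fgt":{"h":73,"kk":16,"m":0,"tc":63},"qj":[14,73,23,45]}}
Value at /bdc: 46

Answer: 46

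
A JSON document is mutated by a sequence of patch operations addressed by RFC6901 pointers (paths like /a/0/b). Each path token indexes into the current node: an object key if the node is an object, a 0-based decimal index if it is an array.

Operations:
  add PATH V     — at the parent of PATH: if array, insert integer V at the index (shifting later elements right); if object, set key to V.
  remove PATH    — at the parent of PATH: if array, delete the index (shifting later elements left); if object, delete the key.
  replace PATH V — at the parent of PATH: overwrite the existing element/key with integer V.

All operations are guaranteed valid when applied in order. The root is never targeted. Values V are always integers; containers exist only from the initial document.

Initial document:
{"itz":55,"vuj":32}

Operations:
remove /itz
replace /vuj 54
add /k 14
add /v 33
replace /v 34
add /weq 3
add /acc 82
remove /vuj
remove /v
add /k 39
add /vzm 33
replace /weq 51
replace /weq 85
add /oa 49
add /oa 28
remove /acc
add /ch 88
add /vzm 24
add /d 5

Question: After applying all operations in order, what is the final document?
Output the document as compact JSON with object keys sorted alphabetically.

Answer: {"ch":88,"d":5,"k":39,"oa":28,"vzm":24,"weq":85}

Derivation:
After op 1 (remove /itz): {"vuj":32}
After op 2 (replace /vuj 54): {"vuj":54}
After op 3 (add /k 14): {"k":14,"vuj":54}
After op 4 (add /v 33): {"k":14,"v":33,"vuj":54}
After op 5 (replace /v 34): {"k":14,"v":34,"vuj":54}
After op 6 (add /weq 3): {"k":14,"v":34,"vuj":54,"weq":3}
After op 7 (add /acc 82): {"acc":82,"k":14,"v":34,"vuj":54,"weq":3}
After op 8 (remove /vuj): {"acc":82,"k":14,"v":34,"weq":3}
After op 9 (remove /v): {"acc":82,"k":14,"weq":3}
After op 10 (add /k 39): {"acc":82,"k":39,"weq":3}
After op 11 (add /vzm 33): {"acc":82,"k":39,"vzm":33,"weq":3}
After op 12 (replace /weq 51): {"acc":82,"k":39,"vzm":33,"weq":51}
After op 13 (replace /weq 85): {"acc":82,"k":39,"vzm":33,"weq":85}
After op 14 (add /oa 49): {"acc":82,"k":39,"oa":49,"vzm":33,"weq":85}
After op 15 (add /oa 28): {"acc":82,"k":39,"oa":28,"vzm":33,"weq":85}
After op 16 (remove /acc): {"k":39,"oa":28,"vzm":33,"weq":85}
After op 17 (add /ch 88): {"ch":88,"k":39,"oa":28,"vzm":33,"weq":85}
After op 18 (add /vzm 24): {"ch":88,"k":39,"oa":28,"vzm":24,"weq":85}
After op 19 (add /d 5): {"ch":88,"d":5,"k":39,"oa":28,"vzm":24,"weq":85}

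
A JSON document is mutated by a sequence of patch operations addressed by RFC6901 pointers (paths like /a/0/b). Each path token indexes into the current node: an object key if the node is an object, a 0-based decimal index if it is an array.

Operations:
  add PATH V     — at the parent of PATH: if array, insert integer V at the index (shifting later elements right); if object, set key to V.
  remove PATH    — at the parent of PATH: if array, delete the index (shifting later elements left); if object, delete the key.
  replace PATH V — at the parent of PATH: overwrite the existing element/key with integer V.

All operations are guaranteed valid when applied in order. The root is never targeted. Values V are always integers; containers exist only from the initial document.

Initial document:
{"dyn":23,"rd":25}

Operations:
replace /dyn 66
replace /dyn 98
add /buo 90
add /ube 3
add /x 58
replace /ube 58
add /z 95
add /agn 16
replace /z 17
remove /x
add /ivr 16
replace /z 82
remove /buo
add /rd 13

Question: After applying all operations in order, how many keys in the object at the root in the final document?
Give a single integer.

After op 1 (replace /dyn 66): {"dyn":66,"rd":25}
After op 2 (replace /dyn 98): {"dyn":98,"rd":25}
After op 3 (add /buo 90): {"buo":90,"dyn":98,"rd":25}
After op 4 (add /ube 3): {"buo":90,"dyn":98,"rd":25,"ube":3}
After op 5 (add /x 58): {"buo":90,"dyn":98,"rd":25,"ube":3,"x":58}
After op 6 (replace /ube 58): {"buo":90,"dyn":98,"rd":25,"ube":58,"x":58}
After op 7 (add /z 95): {"buo":90,"dyn":98,"rd":25,"ube":58,"x":58,"z":95}
After op 8 (add /agn 16): {"agn":16,"buo":90,"dyn":98,"rd":25,"ube":58,"x":58,"z":95}
After op 9 (replace /z 17): {"agn":16,"buo":90,"dyn":98,"rd":25,"ube":58,"x":58,"z":17}
After op 10 (remove /x): {"agn":16,"buo":90,"dyn":98,"rd":25,"ube":58,"z":17}
After op 11 (add /ivr 16): {"agn":16,"buo":90,"dyn":98,"ivr":16,"rd":25,"ube":58,"z":17}
After op 12 (replace /z 82): {"agn":16,"buo":90,"dyn":98,"ivr":16,"rd":25,"ube":58,"z":82}
After op 13 (remove /buo): {"agn":16,"dyn":98,"ivr":16,"rd":25,"ube":58,"z":82}
After op 14 (add /rd 13): {"agn":16,"dyn":98,"ivr":16,"rd":13,"ube":58,"z":82}
Size at the root: 6

Answer: 6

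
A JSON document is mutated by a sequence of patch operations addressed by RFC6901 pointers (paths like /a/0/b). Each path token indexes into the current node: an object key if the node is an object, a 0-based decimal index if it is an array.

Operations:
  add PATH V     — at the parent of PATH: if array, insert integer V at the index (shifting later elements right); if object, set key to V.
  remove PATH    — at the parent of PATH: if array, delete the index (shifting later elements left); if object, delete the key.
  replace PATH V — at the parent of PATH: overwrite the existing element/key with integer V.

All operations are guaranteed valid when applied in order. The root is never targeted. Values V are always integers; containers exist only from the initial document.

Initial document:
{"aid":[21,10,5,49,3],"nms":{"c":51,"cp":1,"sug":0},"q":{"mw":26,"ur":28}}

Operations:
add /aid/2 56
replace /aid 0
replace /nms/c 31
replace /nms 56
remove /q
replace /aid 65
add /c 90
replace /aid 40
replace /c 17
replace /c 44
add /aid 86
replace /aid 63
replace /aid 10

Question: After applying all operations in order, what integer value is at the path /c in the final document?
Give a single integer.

After op 1 (add /aid/2 56): {"aid":[21,10,56,5,49,3],"nms":{"c":51,"cp":1,"sug":0},"q":{"mw":26,"ur":28}}
After op 2 (replace /aid 0): {"aid":0,"nms":{"c":51,"cp":1,"sug":0},"q":{"mw":26,"ur":28}}
After op 3 (replace /nms/c 31): {"aid":0,"nms":{"c":31,"cp":1,"sug":0},"q":{"mw":26,"ur":28}}
After op 4 (replace /nms 56): {"aid":0,"nms":56,"q":{"mw":26,"ur":28}}
After op 5 (remove /q): {"aid":0,"nms":56}
After op 6 (replace /aid 65): {"aid":65,"nms":56}
After op 7 (add /c 90): {"aid":65,"c":90,"nms":56}
After op 8 (replace /aid 40): {"aid":40,"c":90,"nms":56}
After op 9 (replace /c 17): {"aid":40,"c":17,"nms":56}
After op 10 (replace /c 44): {"aid":40,"c":44,"nms":56}
After op 11 (add /aid 86): {"aid":86,"c":44,"nms":56}
After op 12 (replace /aid 63): {"aid":63,"c":44,"nms":56}
After op 13 (replace /aid 10): {"aid":10,"c":44,"nms":56}
Value at /c: 44

Answer: 44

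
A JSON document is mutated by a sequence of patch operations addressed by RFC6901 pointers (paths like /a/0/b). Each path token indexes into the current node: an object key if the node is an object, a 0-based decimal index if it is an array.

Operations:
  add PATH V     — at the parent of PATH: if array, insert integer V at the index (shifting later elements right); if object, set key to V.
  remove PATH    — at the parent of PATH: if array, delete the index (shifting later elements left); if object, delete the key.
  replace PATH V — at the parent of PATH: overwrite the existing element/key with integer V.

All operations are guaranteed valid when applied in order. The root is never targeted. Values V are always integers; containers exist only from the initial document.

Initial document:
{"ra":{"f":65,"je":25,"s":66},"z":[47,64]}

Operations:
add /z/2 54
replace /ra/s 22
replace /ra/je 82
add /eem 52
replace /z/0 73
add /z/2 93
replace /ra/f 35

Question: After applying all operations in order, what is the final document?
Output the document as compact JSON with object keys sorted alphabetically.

After op 1 (add /z/2 54): {"ra":{"f":65,"je":25,"s":66},"z":[47,64,54]}
After op 2 (replace /ra/s 22): {"ra":{"f":65,"je":25,"s":22},"z":[47,64,54]}
After op 3 (replace /ra/je 82): {"ra":{"f":65,"je":82,"s":22},"z":[47,64,54]}
After op 4 (add /eem 52): {"eem":52,"ra":{"f":65,"je":82,"s":22},"z":[47,64,54]}
After op 5 (replace /z/0 73): {"eem":52,"ra":{"f":65,"je":82,"s":22},"z":[73,64,54]}
After op 6 (add /z/2 93): {"eem":52,"ra":{"f":65,"je":82,"s":22},"z":[73,64,93,54]}
After op 7 (replace /ra/f 35): {"eem":52,"ra":{"f":35,"je":82,"s":22},"z":[73,64,93,54]}

Answer: {"eem":52,"ra":{"f":35,"je":82,"s":22},"z":[73,64,93,54]}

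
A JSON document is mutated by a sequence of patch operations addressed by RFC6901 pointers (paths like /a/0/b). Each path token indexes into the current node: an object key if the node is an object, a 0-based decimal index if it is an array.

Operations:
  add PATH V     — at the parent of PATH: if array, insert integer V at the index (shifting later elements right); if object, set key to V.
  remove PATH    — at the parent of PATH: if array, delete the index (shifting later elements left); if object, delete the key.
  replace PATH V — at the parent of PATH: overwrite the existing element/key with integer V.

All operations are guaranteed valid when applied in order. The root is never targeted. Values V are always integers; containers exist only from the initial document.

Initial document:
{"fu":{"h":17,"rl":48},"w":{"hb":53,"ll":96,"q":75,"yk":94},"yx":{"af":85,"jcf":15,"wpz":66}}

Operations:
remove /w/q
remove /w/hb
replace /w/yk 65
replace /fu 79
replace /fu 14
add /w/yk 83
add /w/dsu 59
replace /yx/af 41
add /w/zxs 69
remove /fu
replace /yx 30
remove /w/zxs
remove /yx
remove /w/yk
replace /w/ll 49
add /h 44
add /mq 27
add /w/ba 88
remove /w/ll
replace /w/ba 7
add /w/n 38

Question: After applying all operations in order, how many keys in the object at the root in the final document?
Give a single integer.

After op 1 (remove /w/q): {"fu":{"h":17,"rl":48},"w":{"hb":53,"ll":96,"yk":94},"yx":{"af":85,"jcf":15,"wpz":66}}
After op 2 (remove /w/hb): {"fu":{"h":17,"rl":48},"w":{"ll":96,"yk":94},"yx":{"af":85,"jcf":15,"wpz":66}}
After op 3 (replace /w/yk 65): {"fu":{"h":17,"rl":48},"w":{"ll":96,"yk":65},"yx":{"af":85,"jcf":15,"wpz":66}}
After op 4 (replace /fu 79): {"fu":79,"w":{"ll":96,"yk":65},"yx":{"af":85,"jcf":15,"wpz":66}}
After op 5 (replace /fu 14): {"fu":14,"w":{"ll":96,"yk":65},"yx":{"af":85,"jcf":15,"wpz":66}}
After op 6 (add /w/yk 83): {"fu":14,"w":{"ll":96,"yk":83},"yx":{"af":85,"jcf":15,"wpz":66}}
After op 7 (add /w/dsu 59): {"fu":14,"w":{"dsu":59,"ll":96,"yk":83},"yx":{"af":85,"jcf":15,"wpz":66}}
After op 8 (replace /yx/af 41): {"fu":14,"w":{"dsu":59,"ll":96,"yk":83},"yx":{"af":41,"jcf":15,"wpz":66}}
After op 9 (add /w/zxs 69): {"fu":14,"w":{"dsu":59,"ll":96,"yk":83,"zxs":69},"yx":{"af":41,"jcf":15,"wpz":66}}
After op 10 (remove /fu): {"w":{"dsu":59,"ll":96,"yk":83,"zxs":69},"yx":{"af":41,"jcf":15,"wpz":66}}
After op 11 (replace /yx 30): {"w":{"dsu":59,"ll":96,"yk":83,"zxs":69},"yx":30}
After op 12 (remove /w/zxs): {"w":{"dsu":59,"ll":96,"yk":83},"yx":30}
After op 13 (remove /yx): {"w":{"dsu":59,"ll":96,"yk":83}}
After op 14 (remove /w/yk): {"w":{"dsu":59,"ll":96}}
After op 15 (replace /w/ll 49): {"w":{"dsu":59,"ll":49}}
After op 16 (add /h 44): {"h":44,"w":{"dsu":59,"ll":49}}
After op 17 (add /mq 27): {"h":44,"mq":27,"w":{"dsu":59,"ll":49}}
After op 18 (add /w/ba 88): {"h":44,"mq":27,"w":{"ba":88,"dsu":59,"ll":49}}
After op 19 (remove /w/ll): {"h":44,"mq":27,"w":{"ba":88,"dsu":59}}
After op 20 (replace /w/ba 7): {"h":44,"mq":27,"w":{"ba":7,"dsu":59}}
After op 21 (add /w/n 38): {"h":44,"mq":27,"w":{"ba":7,"dsu":59,"n":38}}
Size at the root: 3

Answer: 3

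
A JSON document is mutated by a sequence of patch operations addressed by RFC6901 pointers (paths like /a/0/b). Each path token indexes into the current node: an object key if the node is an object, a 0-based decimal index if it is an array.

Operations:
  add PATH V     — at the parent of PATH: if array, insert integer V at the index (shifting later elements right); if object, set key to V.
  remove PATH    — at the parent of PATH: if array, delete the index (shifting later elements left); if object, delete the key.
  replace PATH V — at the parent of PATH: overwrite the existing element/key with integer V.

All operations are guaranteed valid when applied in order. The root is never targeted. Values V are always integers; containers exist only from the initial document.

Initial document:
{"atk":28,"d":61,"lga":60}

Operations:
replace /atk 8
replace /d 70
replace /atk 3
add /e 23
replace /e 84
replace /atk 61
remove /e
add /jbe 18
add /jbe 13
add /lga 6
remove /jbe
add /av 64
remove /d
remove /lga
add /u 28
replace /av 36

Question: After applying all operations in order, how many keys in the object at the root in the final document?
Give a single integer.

Answer: 3

Derivation:
After op 1 (replace /atk 8): {"atk":8,"d":61,"lga":60}
After op 2 (replace /d 70): {"atk":8,"d":70,"lga":60}
After op 3 (replace /atk 3): {"atk":3,"d":70,"lga":60}
After op 4 (add /e 23): {"atk":3,"d":70,"e":23,"lga":60}
After op 5 (replace /e 84): {"atk":3,"d":70,"e":84,"lga":60}
After op 6 (replace /atk 61): {"atk":61,"d":70,"e":84,"lga":60}
After op 7 (remove /e): {"atk":61,"d":70,"lga":60}
After op 8 (add /jbe 18): {"atk":61,"d":70,"jbe":18,"lga":60}
After op 9 (add /jbe 13): {"atk":61,"d":70,"jbe":13,"lga":60}
After op 10 (add /lga 6): {"atk":61,"d":70,"jbe":13,"lga":6}
After op 11 (remove /jbe): {"atk":61,"d":70,"lga":6}
After op 12 (add /av 64): {"atk":61,"av":64,"d":70,"lga":6}
After op 13 (remove /d): {"atk":61,"av":64,"lga":6}
After op 14 (remove /lga): {"atk":61,"av":64}
After op 15 (add /u 28): {"atk":61,"av":64,"u":28}
After op 16 (replace /av 36): {"atk":61,"av":36,"u":28}
Size at the root: 3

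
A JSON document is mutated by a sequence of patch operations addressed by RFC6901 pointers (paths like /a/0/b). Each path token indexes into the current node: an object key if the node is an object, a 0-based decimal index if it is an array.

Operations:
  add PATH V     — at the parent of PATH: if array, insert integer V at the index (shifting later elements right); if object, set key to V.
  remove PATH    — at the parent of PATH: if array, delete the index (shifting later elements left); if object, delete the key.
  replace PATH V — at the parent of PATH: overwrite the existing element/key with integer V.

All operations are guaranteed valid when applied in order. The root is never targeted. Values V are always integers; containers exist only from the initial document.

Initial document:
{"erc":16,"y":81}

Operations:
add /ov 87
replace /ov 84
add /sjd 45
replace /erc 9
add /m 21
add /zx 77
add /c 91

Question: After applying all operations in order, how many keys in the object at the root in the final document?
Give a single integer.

After op 1 (add /ov 87): {"erc":16,"ov":87,"y":81}
After op 2 (replace /ov 84): {"erc":16,"ov":84,"y":81}
After op 3 (add /sjd 45): {"erc":16,"ov":84,"sjd":45,"y":81}
After op 4 (replace /erc 9): {"erc":9,"ov":84,"sjd":45,"y":81}
After op 5 (add /m 21): {"erc":9,"m":21,"ov":84,"sjd":45,"y":81}
After op 6 (add /zx 77): {"erc":9,"m":21,"ov":84,"sjd":45,"y":81,"zx":77}
After op 7 (add /c 91): {"c":91,"erc":9,"m":21,"ov":84,"sjd":45,"y":81,"zx":77}
Size at the root: 7

Answer: 7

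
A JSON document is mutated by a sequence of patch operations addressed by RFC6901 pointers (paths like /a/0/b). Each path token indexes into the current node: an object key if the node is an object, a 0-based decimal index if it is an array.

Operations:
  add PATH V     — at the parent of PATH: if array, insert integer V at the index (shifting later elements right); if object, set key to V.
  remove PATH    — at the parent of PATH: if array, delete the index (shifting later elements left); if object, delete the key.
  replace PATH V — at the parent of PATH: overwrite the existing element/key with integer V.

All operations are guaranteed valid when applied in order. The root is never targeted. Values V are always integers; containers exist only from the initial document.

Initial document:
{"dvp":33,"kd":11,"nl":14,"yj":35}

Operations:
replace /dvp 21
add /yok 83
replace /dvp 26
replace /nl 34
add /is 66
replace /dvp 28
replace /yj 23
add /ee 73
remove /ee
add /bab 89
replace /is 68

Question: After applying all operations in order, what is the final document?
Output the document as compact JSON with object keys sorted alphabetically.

Answer: {"bab":89,"dvp":28,"is":68,"kd":11,"nl":34,"yj":23,"yok":83}

Derivation:
After op 1 (replace /dvp 21): {"dvp":21,"kd":11,"nl":14,"yj":35}
After op 2 (add /yok 83): {"dvp":21,"kd":11,"nl":14,"yj":35,"yok":83}
After op 3 (replace /dvp 26): {"dvp":26,"kd":11,"nl":14,"yj":35,"yok":83}
After op 4 (replace /nl 34): {"dvp":26,"kd":11,"nl":34,"yj":35,"yok":83}
After op 5 (add /is 66): {"dvp":26,"is":66,"kd":11,"nl":34,"yj":35,"yok":83}
After op 6 (replace /dvp 28): {"dvp":28,"is":66,"kd":11,"nl":34,"yj":35,"yok":83}
After op 7 (replace /yj 23): {"dvp":28,"is":66,"kd":11,"nl":34,"yj":23,"yok":83}
After op 8 (add /ee 73): {"dvp":28,"ee":73,"is":66,"kd":11,"nl":34,"yj":23,"yok":83}
After op 9 (remove /ee): {"dvp":28,"is":66,"kd":11,"nl":34,"yj":23,"yok":83}
After op 10 (add /bab 89): {"bab":89,"dvp":28,"is":66,"kd":11,"nl":34,"yj":23,"yok":83}
After op 11 (replace /is 68): {"bab":89,"dvp":28,"is":68,"kd":11,"nl":34,"yj":23,"yok":83}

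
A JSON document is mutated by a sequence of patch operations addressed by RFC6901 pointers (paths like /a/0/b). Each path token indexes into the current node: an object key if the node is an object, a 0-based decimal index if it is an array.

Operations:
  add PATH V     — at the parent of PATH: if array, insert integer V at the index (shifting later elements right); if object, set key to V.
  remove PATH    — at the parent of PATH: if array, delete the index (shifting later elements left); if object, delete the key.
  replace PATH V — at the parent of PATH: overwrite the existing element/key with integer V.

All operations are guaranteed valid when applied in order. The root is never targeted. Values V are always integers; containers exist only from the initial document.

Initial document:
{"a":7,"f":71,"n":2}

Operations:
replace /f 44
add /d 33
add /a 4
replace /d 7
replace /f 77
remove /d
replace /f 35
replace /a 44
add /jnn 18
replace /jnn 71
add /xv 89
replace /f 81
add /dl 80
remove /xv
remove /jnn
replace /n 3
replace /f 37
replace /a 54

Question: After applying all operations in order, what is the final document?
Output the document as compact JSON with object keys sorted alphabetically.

Answer: {"a":54,"dl":80,"f":37,"n":3}

Derivation:
After op 1 (replace /f 44): {"a":7,"f":44,"n":2}
After op 2 (add /d 33): {"a":7,"d":33,"f":44,"n":2}
After op 3 (add /a 4): {"a":4,"d":33,"f":44,"n":2}
After op 4 (replace /d 7): {"a":4,"d":7,"f":44,"n":2}
After op 5 (replace /f 77): {"a":4,"d":7,"f":77,"n":2}
After op 6 (remove /d): {"a":4,"f":77,"n":2}
After op 7 (replace /f 35): {"a":4,"f":35,"n":2}
After op 8 (replace /a 44): {"a":44,"f":35,"n":2}
After op 9 (add /jnn 18): {"a":44,"f":35,"jnn":18,"n":2}
After op 10 (replace /jnn 71): {"a":44,"f":35,"jnn":71,"n":2}
After op 11 (add /xv 89): {"a":44,"f":35,"jnn":71,"n":2,"xv":89}
After op 12 (replace /f 81): {"a":44,"f":81,"jnn":71,"n":2,"xv":89}
After op 13 (add /dl 80): {"a":44,"dl":80,"f":81,"jnn":71,"n":2,"xv":89}
After op 14 (remove /xv): {"a":44,"dl":80,"f":81,"jnn":71,"n":2}
After op 15 (remove /jnn): {"a":44,"dl":80,"f":81,"n":2}
After op 16 (replace /n 3): {"a":44,"dl":80,"f":81,"n":3}
After op 17 (replace /f 37): {"a":44,"dl":80,"f":37,"n":3}
After op 18 (replace /a 54): {"a":54,"dl":80,"f":37,"n":3}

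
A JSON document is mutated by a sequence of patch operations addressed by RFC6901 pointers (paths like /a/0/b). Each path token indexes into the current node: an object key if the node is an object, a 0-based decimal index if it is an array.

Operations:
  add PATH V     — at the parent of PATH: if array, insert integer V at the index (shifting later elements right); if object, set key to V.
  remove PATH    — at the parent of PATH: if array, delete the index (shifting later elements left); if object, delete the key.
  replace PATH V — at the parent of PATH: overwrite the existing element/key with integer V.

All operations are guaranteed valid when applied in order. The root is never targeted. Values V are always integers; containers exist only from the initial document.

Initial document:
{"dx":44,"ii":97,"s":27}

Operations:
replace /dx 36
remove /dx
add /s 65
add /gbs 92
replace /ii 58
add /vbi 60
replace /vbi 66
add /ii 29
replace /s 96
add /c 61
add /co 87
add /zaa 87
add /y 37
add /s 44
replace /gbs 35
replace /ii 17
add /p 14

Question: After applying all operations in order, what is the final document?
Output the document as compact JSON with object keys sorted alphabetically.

Answer: {"c":61,"co":87,"gbs":35,"ii":17,"p":14,"s":44,"vbi":66,"y":37,"zaa":87}

Derivation:
After op 1 (replace /dx 36): {"dx":36,"ii":97,"s":27}
After op 2 (remove /dx): {"ii":97,"s":27}
After op 3 (add /s 65): {"ii":97,"s":65}
After op 4 (add /gbs 92): {"gbs":92,"ii":97,"s":65}
After op 5 (replace /ii 58): {"gbs":92,"ii":58,"s":65}
After op 6 (add /vbi 60): {"gbs":92,"ii":58,"s":65,"vbi":60}
After op 7 (replace /vbi 66): {"gbs":92,"ii":58,"s":65,"vbi":66}
After op 8 (add /ii 29): {"gbs":92,"ii":29,"s":65,"vbi":66}
After op 9 (replace /s 96): {"gbs":92,"ii":29,"s":96,"vbi":66}
After op 10 (add /c 61): {"c":61,"gbs":92,"ii":29,"s":96,"vbi":66}
After op 11 (add /co 87): {"c":61,"co":87,"gbs":92,"ii":29,"s":96,"vbi":66}
After op 12 (add /zaa 87): {"c":61,"co":87,"gbs":92,"ii":29,"s":96,"vbi":66,"zaa":87}
After op 13 (add /y 37): {"c":61,"co":87,"gbs":92,"ii":29,"s":96,"vbi":66,"y":37,"zaa":87}
After op 14 (add /s 44): {"c":61,"co":87,"gbs":92,"ii":29,"s":44,"vbi":66,"y":37,"zaa":87}
After op 15 (replace /gbs 35): {"c":61,"co":87,"gbs":35,"ii":29,"s":44,"vbi":66,"y":37,"zaa":87}
After op 16 (replace /ii 17): {"c":61,"co":87,"gbs":35,"ii":17,"s":44,"vbi":66,"y":37,"zaa":87}
After op 17 (add /p 14): {"c":61,"co":87,"gbs":35,"ii":17,"p":14,"s":44,"vbi":66,"y":37,"zaa":87}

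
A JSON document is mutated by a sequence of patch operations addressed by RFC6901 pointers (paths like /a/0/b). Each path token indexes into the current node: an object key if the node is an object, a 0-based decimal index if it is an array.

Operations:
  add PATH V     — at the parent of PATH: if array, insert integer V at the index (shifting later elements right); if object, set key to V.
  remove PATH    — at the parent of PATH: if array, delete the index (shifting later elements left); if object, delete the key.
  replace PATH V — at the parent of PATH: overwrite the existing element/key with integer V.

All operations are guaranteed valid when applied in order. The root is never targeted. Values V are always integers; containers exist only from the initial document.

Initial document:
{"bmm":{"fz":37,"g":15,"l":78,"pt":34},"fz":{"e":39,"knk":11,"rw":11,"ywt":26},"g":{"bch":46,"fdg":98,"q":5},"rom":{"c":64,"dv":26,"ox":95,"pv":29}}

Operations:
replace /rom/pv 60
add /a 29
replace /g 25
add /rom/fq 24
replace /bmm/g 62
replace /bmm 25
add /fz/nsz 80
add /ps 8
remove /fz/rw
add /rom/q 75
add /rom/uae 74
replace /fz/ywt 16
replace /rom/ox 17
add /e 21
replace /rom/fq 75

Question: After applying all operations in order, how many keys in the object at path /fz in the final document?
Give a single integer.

Answer: 4

Derivation:
After op 1 (replace /rom/pv 60): {"bmm":{"fz":37,"g":15,"l":78,"pt":34},"fz":{"e":39,"knk":11,"rw":11,"ywt":26},"g":{"bch":46,"fdg":98,"q":5},"rom":{"c":64,"dv":26,"ox":95,"pv":60}}
After op 2 (add /a 29): {"a":29,"bmm":{"fz":37,"g":15,"l":78,"pt":34},"fz":{"e":39,"knk":11,"rw":11,"ywt":26},"g":{"bch":46,"fdg":98,"q":5},"rom":{"c":64,"dv":26,"ox":95,"pv":60}}
After op 3 (replace /g 25): {"a":29,"bmm":{"fz":37,"g":15,"l":78,"pt":34},"fz":{"e":39,"knk":11,"rw":11,"ywt":26},"g":25,"rom":{"c":64,"dv":26,"ox":95,"pv":60}}
After op 4 (add /rom/fq 24): {"a":29,"bmm":{"fz":37,"g":15,"l":78,"pt":34},"fz":{"e":39,"knk":11,"rw":11,"ywt":26},"g":25,"rom":{"c":64,"dv":26,"fq":24,"ox":95,"pv":60}}
After op 5 (replace /bmm/g 62): {"a":29,"bmm":{"fz":37,"g":62,"l":78,"pt":34},"fz":{"e":39,"knk":11,"rw":11,"ywt":26},"g":25,"rom":{"c":64,"dv":26,"fq":24,"ox":95,"pv":60}}
After op 6 (replace /bmm 25): {"a":29,"bmm":25,"fz":{"e":39,"knk":11,"rw":11,"ywt":26},"g":25,"rom":{"c":64,"dv":26,"fq":24,"ox":95,"pv":60}}
After op 7 (add /fz/nsz 80): {"a":29,"bmm":25,"fz":{"e":39,"knk":11,"nsz":80,"rw":11,"ywt":26},"g":25,"rom":{"c":64,"dv":26,"fq":24,"ox":95,"pv":60}}
After op 8 (add /ps 8): {"a":29,"bmm":25,"fz":{"e":39,"knk":11,"nsz":80,"rw":11,"ywt":26},"g":25,"ps":8,"rom":{"c":64,"dv":26,"fq":24,"ox":95,"pv":60}}
After op 9 (remove /fz/rw): {"a":29,"bmm":25,"fz":{"e":39,"knk":11,"nsz":80,"ywt":26},"g":25,"ps":8,"rom":{"c":64,"dv":26,"fq":24,"ox":95,"pv":60}}
After op 10 (add /rom/q 75): {"a":29,"bmm":25,"fz":{"e":39,"knk":11,"nsz":80,"ywt":26},"g":25,"ps":8,"rom":{"c":64,"dv":26,"fq":24,"ox":95,"pv":60,"q":75}}
After op 11 (add /rom/uae 74): {"a":29,"bmm":25,"fz":{"e":39,"knk":11,"nsz":80,"ywt":26},"g":25,"ps":8,"rom":{"c":64,"dv":26,"fq":24,"ox":95,"pv":60,"q":75,"uae":74}}
After op 12 (replace /fz/ywt 16): {"a":29,"bmm":25,"fz":{"e":39,"knk":11,"nsz":80,"ywt":16},"g":25,"ps":8,"rom":{"c":64,"dv":26,"fq":24,"ox":95,"pv":60,"q":75,"uae":74}}
After op 13 (replace /rom/ox 17): {"a":29,"bmm":25,"fz":{"e":39,"knk":11,"nsz":80,"ywt":16},"g":25,"ps":8,"rom":{"c":64,"dv":26,"fq":24,"ox":17,"pv":60,"q":75,"uae":74}}
After op 14 (add /e 21): {"a":29,"bmm":25,"e":21,"fz":{"e":39,"knk":11,"nsz":80,"ywt":16},"g":25,"ps":8,"rom":{"c":64,"dv":26,"fq":24,"ox":17,"pv":60,"q":75,"uae":74}}
After op 15 (replace /rom/fq 75): {"a":29,"bmm":25,"e":21,"fz":{"e":39,"knk":11,"nsz":80,"ywt":16},"g":25,"ps":8,"rom":{"c":64,"dv":26,"fq":75,"ox":17,"pv":60,"q":75,"uae":74}}
Size at path /fz: 4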